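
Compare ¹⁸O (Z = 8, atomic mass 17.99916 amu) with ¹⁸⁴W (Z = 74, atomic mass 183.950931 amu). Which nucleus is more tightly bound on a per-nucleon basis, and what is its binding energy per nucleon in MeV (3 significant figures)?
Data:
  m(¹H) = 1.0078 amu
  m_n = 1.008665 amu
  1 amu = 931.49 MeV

¹⁸⁴W; 8.00 MeV/nucleon

¹⁸O: Σm = 8(1.0078) + 10(1.008665) = 18.149050 amu; Δm = 0.149890 amu; E_B = 139.62 MeV; E_B/A = 7.757 MeV
¹⁸⁴W: Σm = 74(1.0078) + 110(1.008665) = 185.530350 amu; Δm = 1.579419 amu; E_B = 1471.2 MeV; E_B/A = 7.996 MeV
¹⁸⁴W has the higher binding energy per nucleon, so it is the more tightly bound nucleus.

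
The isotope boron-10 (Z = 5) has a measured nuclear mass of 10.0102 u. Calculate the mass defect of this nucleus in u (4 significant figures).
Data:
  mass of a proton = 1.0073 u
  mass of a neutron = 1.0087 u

Z = 5, so N = A − Z = 10 − 5 = 5.
Total constituent mass: 5 × 1.0073 + 5 × 1.0087 = 10.0800 u
Mass defect Δm = 10.0800 − 10.0102 = 0.0698 u

0.06980 u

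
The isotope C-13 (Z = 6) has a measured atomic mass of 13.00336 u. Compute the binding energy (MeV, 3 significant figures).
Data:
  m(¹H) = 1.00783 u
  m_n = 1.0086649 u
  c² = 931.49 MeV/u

Total constituent mass: 6 × 1.00783 + 7 × 1.0086649 = 13.1076343 u
Mass defect Δm = 13.1076343 − 13.00336 = 0.1042743 u
E_B = 0.1042743 × 931.49 = 97.1305 MeV

97.1 MeV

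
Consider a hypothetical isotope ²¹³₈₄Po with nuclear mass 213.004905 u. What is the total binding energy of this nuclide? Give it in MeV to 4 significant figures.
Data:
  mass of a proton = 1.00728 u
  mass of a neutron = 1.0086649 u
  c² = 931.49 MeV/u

1606 MeV

Mass of separated nucleons = 84(1.00728) + 129(1.0086649) = 84.61152 + 130.1177721 = 214.7292921 u
Δm = 214.7292921 − 213.004905 = 1.7243871 u
Binding energy = Δm·c² = 1.7243871 × 931.49 MeV/u = 1606.25 MeV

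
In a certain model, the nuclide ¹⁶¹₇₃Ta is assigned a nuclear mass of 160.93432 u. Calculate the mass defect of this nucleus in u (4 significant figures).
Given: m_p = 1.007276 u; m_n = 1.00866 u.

The nucleus contains 73 protons and 161 − 73 = 88 neutrons.
Mass of separated nucleons = 73(1.007276) + 88(1.00866) = 73.531148 + 88.76208 = 162.293228 u
The mass defect is 162.293228 − 160.93432 = 1.358908 u.

1.359 u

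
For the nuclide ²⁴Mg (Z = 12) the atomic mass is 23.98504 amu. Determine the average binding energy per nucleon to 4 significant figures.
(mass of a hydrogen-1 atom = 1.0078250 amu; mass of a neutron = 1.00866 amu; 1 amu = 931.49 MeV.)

With 12 protons and 12 neutrons (A = 24):
Σm = 12·m(¹H) + 12·m_n = 12.0939000 + 12.10392 = 24.1978200 amu
Mass defect Δm = 24.1978200 − 23.98504 = 0.2127800 amu
Converting to energy: 0.2127800 amu × 931.49 MeV/amu = 198.202 MeV
BE/A = 198.202 MeV / 24 = 8.258 MeV/nucleon

8.258 MeV/nucleon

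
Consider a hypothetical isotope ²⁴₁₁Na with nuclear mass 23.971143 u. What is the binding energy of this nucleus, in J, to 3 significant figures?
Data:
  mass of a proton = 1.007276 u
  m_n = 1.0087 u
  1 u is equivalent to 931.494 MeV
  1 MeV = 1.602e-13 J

With 11 protons and 13 neutrons (A = 24):
Total constituent mass: 11 × 1.007276 + 13 × 1.0087 = 24.193136 u
Δm = 24.193136 − 23.971143 = 0.221993 u
Converting to energy: 0.221993 u × 931.494 MeV/u = 206.785 MeV
In joules: 206.785 MeV × 1.602e-13 J/MeV = 3.3127e-11 J

3.31e-11 J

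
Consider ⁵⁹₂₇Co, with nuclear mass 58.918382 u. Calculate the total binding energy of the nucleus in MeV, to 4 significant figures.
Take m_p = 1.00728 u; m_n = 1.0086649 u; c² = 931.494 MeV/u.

517.4 MeV

Mass of separated nucleons = 27(1.00728) + 32(1.0086649) = 27.19656 + 32.2772768 = 59.4738368 u
Mass defect Δm = 59.4738368 − 58.918382 = 0.5554548 u
E_B = 0.5554548 × 931.494 = 517.403 MeV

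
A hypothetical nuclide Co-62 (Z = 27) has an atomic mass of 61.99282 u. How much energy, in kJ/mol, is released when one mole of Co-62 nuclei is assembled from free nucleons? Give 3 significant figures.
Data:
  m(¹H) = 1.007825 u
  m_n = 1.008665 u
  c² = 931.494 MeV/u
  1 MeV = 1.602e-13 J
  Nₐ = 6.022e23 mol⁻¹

Mass of separated nucleons = 27(1.007825) + 35(1.008665) = 27.211275 + 35.303275 = 62.514550 u
The mass defect is 62.514550 − 61.99282 = 0.521730 u.
Binding energy = Δm·c² = 0.521730 × 931.494 MeV/u = 485.988 MeV
Per nucleus in joules: 485.988 MeV × 1.602e-13 J/MeV = 7.7855e-11 J
Per mole: 7.7855e-11 J × 6.022e23 mol⁻¹ = 4.6884e+13 J/mol

4.69e+10 kJ/mol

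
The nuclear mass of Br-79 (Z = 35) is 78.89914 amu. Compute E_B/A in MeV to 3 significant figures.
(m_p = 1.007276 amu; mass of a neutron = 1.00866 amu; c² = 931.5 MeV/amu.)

8.68 MeV/nucleon

Mass of separated nucleons = 35(1.007276) + 44(1.00866) = 35.254660 + 44.38104 = 79.635700 amu
Δm = 79.635700 − 78.89914 = 0.736560 amu
Binding energy = Δm·c² = 0.736560 × 931.5 MeV/amu = 686.106 MeV
Per nucleon: 686.106 / 79 = 8.6849 MeV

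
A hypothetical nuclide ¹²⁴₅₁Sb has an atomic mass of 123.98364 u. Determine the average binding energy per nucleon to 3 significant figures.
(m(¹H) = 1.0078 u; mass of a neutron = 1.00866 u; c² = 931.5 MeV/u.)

7.86 MeV/nucleon

With 51 protons and 73 neutrons (A = 124):
Σm = 51·m(¹H) + 73·m_n = 51.3978 + 73.63218 = 125.02998 u
The mass defect is 125.02998 − 123.98364 = 1.04634 u.
Binding energy = Δm·c² = 1.04634 × 931.5 MeV/u = 974.666 MeV
BE/A = 974.666 MeV / 124 = 7.860 MeV/nucleon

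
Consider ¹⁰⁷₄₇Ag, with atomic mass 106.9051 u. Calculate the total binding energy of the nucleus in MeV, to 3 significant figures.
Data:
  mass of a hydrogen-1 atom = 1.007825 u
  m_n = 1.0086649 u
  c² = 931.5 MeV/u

The nucleus contains 47 protons and 107 − 47 = 60 neutrons.
Mass of separated nucleons = 47(1.007825) + 60(1.0086649) = 47.367775 + 60.5198940 = 107.8876690 u
The mass defect is 107.8876690 − 106.9051 = 0.9825690 u.
E_B = 0.9825690 × 931.5 = 915.263 MeV

915 MeV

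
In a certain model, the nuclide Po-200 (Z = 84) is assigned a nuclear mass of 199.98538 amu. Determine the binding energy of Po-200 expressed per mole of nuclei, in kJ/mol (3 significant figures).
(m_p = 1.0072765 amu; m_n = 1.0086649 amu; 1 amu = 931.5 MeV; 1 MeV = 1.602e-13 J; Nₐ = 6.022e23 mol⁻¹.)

Z = 84, so N = A − Z = 200 − 84 = 116.
Total constituent mass: 84 × 1.0072765 + 116 × 1.0086649 = 201.6163544 amu
Δm = 201.6163544 − 199.98538 = 1.6309744 amu
E_B = 1.6309744 × 931.5 = 1519.25 MeV
Per nucleus in joules: 1519.25 MeV × 1.602e-13 J/MeV = 2.4338e-10 J
Per mole: 2.4338e-10 J × 6.022e23 mol⁻¹ = 1.4656e+14 J/mol

1.47e+11 kJ/mol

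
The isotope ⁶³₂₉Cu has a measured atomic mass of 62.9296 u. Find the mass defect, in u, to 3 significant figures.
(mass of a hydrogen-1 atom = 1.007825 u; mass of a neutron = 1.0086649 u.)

0.592 u

Total constituent mass: 29 × 1.007825 + 34 × 1.0086649 = 63.5215316 u
The mass defect is 63.5215316 − 62.9296 = 0.5919316 u.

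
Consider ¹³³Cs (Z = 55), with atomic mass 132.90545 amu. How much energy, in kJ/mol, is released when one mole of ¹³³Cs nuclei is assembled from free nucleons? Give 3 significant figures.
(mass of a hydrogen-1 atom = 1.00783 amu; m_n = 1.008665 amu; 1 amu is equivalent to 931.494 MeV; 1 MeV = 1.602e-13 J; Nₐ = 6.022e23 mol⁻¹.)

1.08e+11 kJ/mol

Σm = 55·m(¹H) + 78·m_n = 55.43065 + 78.675870 = 134.106520 amu
Mass defect Δm = 134.106520 − 132.90545 = 1.201070 amu
E_B = 1.201070 × 931.494 = 1118.79 MeV
Per nucleus in joules: 1118.79 MeV × 1.602e-13 J/MeV = 1.7923e-10 J
Per mole: 1.7923e-10 J × 6.022e23 mol⁻¹ = 1.0793e+14 J/mol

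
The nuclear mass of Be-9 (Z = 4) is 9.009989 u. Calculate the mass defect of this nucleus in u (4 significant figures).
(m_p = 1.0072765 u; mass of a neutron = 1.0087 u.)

Z = 4, so N = A − Z = 9 − 4 = 5.
Σm = 4·m_p + 5·m_n = 4.0291060 + 5.0435 = 9.0726060 u
Mass defect Δm = 9.0726060 − 9.009989 = 0.0626170 u

0.06262 u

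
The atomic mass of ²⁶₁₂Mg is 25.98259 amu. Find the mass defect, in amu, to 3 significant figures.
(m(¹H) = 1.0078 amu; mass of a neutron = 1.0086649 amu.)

0.232 amu

Mass of separated nucleons = 12(1.0078) + 14(1.0086649) = 12.0936 + 14.1213086 = 26.2149086 amu
Mass defect Δm = 26.2149086 − 25.98259 = 0.2323186 amu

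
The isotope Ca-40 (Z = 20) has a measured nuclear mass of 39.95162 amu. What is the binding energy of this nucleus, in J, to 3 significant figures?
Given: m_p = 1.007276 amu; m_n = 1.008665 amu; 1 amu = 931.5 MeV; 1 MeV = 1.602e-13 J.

With 20 protons and 20 neutrons (A = 40):
Σm = 20·m_p + 20·m_n = 20.145520 + 20.173300 = 40.318820 amu
Δm = 40.318820 − 39.95162 = 0.367200 amu
Converting to energy: 0.367200 amu × 931.5 MeV/amu = 342.047 MeV
In joules: 342.047 MeV × 1.602e-13 J/MeV = 5.4796e-11 J

5.48e-11 J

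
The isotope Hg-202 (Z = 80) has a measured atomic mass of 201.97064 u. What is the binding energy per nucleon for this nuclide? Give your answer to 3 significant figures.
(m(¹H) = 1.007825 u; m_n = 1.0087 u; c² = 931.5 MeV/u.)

7.92 MeV/nucleon

With 80 protons and 122 neutrons (A = 202):
Total constituent mass: 80 × 1.007825 + 122 × 1.0087 = 203.687400 u
Δm = 203.687400 − 201.97064 = 1.716760 u
Converting to energy: 1.716760 u × 931.5 MeV/u = 1599.16 MeV
Per nucleon: 1599.16 / 202 = 7.917 MeV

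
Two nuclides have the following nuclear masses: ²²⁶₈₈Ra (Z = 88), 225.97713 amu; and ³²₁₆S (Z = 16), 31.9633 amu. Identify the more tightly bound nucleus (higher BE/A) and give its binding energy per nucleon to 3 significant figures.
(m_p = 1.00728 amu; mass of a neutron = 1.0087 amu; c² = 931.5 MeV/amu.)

²²⁶₈₈Ra: Σm = 88(1.00728) + 138(1.0087) = 227.84124 amu; Δm = 1.86411 amu; E_B = 1736.4 MeV; E_B/A = 7.683 MeV
³²₁₆S: Σm = 16(1.00728) + 16(1.0087) = 32.25568 amu; Δm = 0.29238 amu; E_B = 272.35 MeV; E_B/A = 8.511 MeV
³²₁₆S has the higher binding energy per nucleon, so it is the more tightly bound nucleus.

³²₁₆S; 8.51 MeV/nucleon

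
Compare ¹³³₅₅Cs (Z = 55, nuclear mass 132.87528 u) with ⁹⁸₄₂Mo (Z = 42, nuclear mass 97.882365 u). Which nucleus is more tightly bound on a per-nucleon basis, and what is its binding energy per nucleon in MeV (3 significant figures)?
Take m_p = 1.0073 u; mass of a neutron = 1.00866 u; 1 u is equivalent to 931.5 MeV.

⁹⁸₄₂Mo; 8.64 MeV/nucleon

¹³³₅₅Cs: Σm = 55(1.0073) + 78(1.00866) = 134.07698 u; Δm = 1.20170 u; E_B = 1119.38 MeV; E_B/A = 8.416 MeV
⁹⁸₄₂Mo: Σm = 42(1.0073) + 56(1.00866) = 98.79156 u; Δm = 0.909195 u; E_B = 846.92 MeV; E_B/A = 8.642 MeV
⁹⁸₄₂Mo has the higher binding energy per nucleon, so it is the more tightly bound nucleus.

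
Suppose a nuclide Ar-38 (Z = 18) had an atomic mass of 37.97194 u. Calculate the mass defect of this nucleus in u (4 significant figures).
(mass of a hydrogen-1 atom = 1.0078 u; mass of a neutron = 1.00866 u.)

Total constituent mass: 18 × 1.0078 + 20 × 1.00866 = 38.31360 u
The mass defect is 38.31360 − 37.97194 = 0.34166 u.

0.3417 u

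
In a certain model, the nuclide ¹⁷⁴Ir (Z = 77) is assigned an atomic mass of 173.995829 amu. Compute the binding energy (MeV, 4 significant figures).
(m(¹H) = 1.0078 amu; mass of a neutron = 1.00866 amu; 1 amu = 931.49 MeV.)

With 77 protons and 97 neutrons (A = 174):
Mass of separated nucleons = 77(1.0078) + 97(1.00866) = 77.6006 + 97.84002 = 175.44062 amu
The mass defect is 175.44062 − 173.995829 = 1.444791 amu.
Converting to energy: 1.444791 amu × 931.49 MeV/amu = 1345.81 MeV

1346 MeV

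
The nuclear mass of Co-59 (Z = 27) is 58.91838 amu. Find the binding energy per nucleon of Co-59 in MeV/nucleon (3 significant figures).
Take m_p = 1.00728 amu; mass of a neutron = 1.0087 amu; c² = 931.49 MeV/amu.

The nucleus contains 27 protons and 59 − 27 = 32 neutrons.
Total constituent mass: 27 × 1.00728 + 32 × 1.0087 = 59.47496 amu
The mass defect is 59.47496 − 58.91838 = 0.55658 amu.
E_B = 0.55658 × 931.49 = 518.449 MeV
BE/A = 518.449 MeV / 59 = 8.787 MeV/nucleon

8.79 MeV/nucleon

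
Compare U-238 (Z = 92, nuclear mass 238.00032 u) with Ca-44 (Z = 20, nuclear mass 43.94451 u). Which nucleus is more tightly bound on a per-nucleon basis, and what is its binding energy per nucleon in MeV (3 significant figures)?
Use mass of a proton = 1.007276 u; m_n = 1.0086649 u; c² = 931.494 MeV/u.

Ca-44; 8.66 MeV/nucleon

U-238: Σm = 92(1.007276) + 146(1.0086649) = 239.9344674 u; Δm = 1.9341474 u; E_B = 1801.6 MeV; E_B/A = 7.570 MeV
Ca-44: Σm = 20(1.007276) + 24(1.0086649) = 44.3534776 u; Δm = 0.4089676 u; E_B = 380.95 MeV; E_B/A = 8.658 MeV
Ca-44 has the higher binding energy per nucleon, so it is the more tightly bound nucleus.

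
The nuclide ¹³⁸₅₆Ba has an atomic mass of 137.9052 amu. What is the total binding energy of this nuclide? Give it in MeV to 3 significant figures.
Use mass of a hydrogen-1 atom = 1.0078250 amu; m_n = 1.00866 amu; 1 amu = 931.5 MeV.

Σm = 56·m(¹H) + 82·m_n = 56.4382000 + 82.71012 = 139.1483200 amu
Δm = 139.1483200 − 137.9052 = 1.2431200 amu
Converting to energy: 1.2431200 amu × 931.5 MeV/amu = 1157.97 MeV

1160 MeV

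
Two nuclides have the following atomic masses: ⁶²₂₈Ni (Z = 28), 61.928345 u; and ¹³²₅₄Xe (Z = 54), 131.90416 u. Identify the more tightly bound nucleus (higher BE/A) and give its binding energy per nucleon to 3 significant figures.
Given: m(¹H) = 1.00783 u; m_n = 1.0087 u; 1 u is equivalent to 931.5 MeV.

⁶²₂₈Ni; 8.81 MeV/nucleon

⁶²₂₈Ni: Σm = 28(1.00783) + 34(1.0087) = 62.51504 u; Δm = 0.586695 u; E_B = 546.506 MeV; E_B/A = 8.8146 MeV
¹³²₅₄Xe: Σm = 54(1.00783) + 78(1.0087) = 133.10142 u; Δm = 1.19726 u; E_B = 1115.25 MeV; E_B/A = 8.449 MeV
⁶²₂₈Ni has the higher binding energy per nucleon, so it is the more tightly bound nucleus.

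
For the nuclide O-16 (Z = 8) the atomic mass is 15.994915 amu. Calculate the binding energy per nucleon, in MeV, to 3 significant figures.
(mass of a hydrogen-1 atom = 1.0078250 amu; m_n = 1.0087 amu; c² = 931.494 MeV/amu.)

Mass of separated nucleons = 8(1.0078250) + 8(1.0087) = 8.0626000 + 8.0696 = 16.1322000 amu
Δm = 16.1322000 − 15.994915 = 0.1372850 amu
E_B = 0.1372850 × 931.494 = 127.880 MeV
Dividing by A = 16 gives 7.993 MeV per nucleon.

7.99 MeV/nucleon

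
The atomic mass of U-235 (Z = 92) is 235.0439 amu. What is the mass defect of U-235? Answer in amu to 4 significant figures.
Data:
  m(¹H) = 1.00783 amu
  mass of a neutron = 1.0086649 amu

With 92 protons and 143 neutrons (A = 235):
Mass of separated nucleons = 92(1.00783) + 143(1.0086649) = 92.72036 + 144.2390807 = 236.9594407 amu
Δm = 236.9594407 − 235.0439 = 1.9155407 amu

1.916 amu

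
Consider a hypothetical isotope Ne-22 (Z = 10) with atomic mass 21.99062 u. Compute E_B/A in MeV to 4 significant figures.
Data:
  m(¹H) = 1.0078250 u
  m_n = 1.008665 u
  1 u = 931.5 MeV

8.113 MeV/nucleon

With 10 protons and 12 neutrons (A = 22):
Mass of separated nucleons = 10(1.0078250) + 12(1.008665) = 10.0782500 + 12.103980 = 22.1822300 u
Δm = 22.1822300 − 21.99062 = 0.1916100 u
E_B = 0.1916100 × 931.5 = 178.485 MeV
Dividing by A = 22 gives 8.113 MeV per nucleon.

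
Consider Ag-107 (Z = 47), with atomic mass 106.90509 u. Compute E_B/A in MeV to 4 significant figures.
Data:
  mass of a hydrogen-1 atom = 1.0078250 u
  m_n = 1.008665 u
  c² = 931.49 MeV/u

Σm = 47·m(¹H) + 60·m_n = 47.3677750 + 60.519900 = 107.8876750 u
Mass defect Δm = 107.8876750 − 106.90509 = 0.9825850 u
Binding energy = Δm·c² = 0.9825850 × 931.49 MeV/u = 915.268 MeV
BE/A = 915.268 MeV / 107 = 8.554 MeV/nucleon

8.554 MeV/nucleon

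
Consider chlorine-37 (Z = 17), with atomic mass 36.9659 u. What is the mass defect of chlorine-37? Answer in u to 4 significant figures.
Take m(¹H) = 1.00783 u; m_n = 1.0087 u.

With 17 protons and 20 neutrons (A = 37):
Σm = 17·m(¹H) + 20·m_n = 17.13311 + 20.1740 = 37.30711 u
Δm = 37.30711 − 36.9659 = 0.34121 u

0.3412 u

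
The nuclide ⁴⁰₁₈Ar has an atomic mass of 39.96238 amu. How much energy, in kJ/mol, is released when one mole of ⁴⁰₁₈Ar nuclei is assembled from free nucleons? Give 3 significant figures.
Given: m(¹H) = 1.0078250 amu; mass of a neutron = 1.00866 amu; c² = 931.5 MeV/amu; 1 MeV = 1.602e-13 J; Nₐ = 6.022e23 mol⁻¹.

The nucleus contains 18 protons and 40 − 18 = 22 neutrons.
Mass of separated nucleons = 18(1.0078250) + 22(1.00866) = 18.1408500 + 22.19052 = 40.3313700 amu
The mass defect is 40.3313700 − 39.96238 = 0.3689900 amu.
E_B = 0.3689900 × 931.5 = 343.714 MeV
Per nucleus in joules: 343.714 MeV × 1.602e-13 J/MeV = 5.5063e-11 J
Per mole: 5.5063e-11 J × 6.022e23 mol⁻¹ = 3.3159e+13 J/mol

3.32e+10 kJ/mol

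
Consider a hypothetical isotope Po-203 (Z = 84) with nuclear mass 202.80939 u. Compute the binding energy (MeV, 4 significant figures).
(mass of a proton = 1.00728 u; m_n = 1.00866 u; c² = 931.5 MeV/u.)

1707 MeV

Σm = 84·m_p + 119·m_n = 84.61152 + 120.03054 = 204.64206 u
Mass defect Δm = 204.64206 − 202.80939 = 1.83267 u
Binding energy = Δm·c² = 1.83267 × 931.5 MeV/u = 1707.13 MeV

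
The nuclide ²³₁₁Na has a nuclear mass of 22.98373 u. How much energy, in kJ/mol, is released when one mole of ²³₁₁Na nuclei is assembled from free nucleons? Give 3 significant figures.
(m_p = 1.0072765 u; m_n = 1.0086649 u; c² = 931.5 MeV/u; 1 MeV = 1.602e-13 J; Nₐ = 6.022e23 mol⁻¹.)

1.80e+10 kJ/mol

The nucleus contains 11 protons and 23 − 11 = 12 neutrons.
Mass of separated nucleons = 11(1.0072765) + 12(1.0086649) = 11.0800415 + 12.1039788 = 23.1840203 u
The mass defect is 23.1840203 − 22.98373 = 0.2002903 u.
E_B = 0.2002903 × 931.5 = 186.570 MeV
Per nucleus in joules: 186.570 MeV × 1.602e-13 J/MeV = 2.9889e-11 J
Per mole: 2.9889e-11 J × 6.022e23 mol⁻¹ = 1.7999e+13 J/mol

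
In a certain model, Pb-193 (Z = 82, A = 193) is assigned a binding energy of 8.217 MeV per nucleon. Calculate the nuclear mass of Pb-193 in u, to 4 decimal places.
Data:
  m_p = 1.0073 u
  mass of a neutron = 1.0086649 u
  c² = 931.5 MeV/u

192.8579 u

Total binding energy = 193 × 8.217 = 1585.881 MeV
Mass defect = 1585.881 MeV / (931.5 MeV/u) = 1.702502 u
Constituent mass = 82(1.0073) + 111(1.0086649) = 194.5604039 u
Nuclear mass = 194.5604039 − 1.702502 = 192.8579019 u ≈ 192.8579 u (to 4 decimal places)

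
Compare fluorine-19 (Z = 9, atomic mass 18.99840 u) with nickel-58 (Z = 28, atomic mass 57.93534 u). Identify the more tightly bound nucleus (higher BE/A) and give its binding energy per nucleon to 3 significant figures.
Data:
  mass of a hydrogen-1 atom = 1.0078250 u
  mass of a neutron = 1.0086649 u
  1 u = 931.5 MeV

fluorine-19: Σm = 9(1.0078250) + 10(1.0086649) = 19.1570740 u; Δm = 0.1586740 u; E_B = 147.80 MeV; E_B/A = 7.779 MeV
nickel-58: Σm = 28(1.0078250) + 30(1.0086649) = 58.4790470 u; Δm = 0.5437070 u; E_B = 506.46 MeV; E_B/A = 8.732 MeV
nickel-58 has the higher binding energy per nucleon, so it is the more tightly bound nucleus.

nickel-58; 8.73 MeV/nucleon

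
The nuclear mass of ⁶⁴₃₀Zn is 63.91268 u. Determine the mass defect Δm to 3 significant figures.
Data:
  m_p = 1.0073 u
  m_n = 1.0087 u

Total constituent mass: 30 × 1.0073 + 34 × 1.0087 = 64.5148 u
The mass defect is 64.5148 − 63.91268 = 0.60212 u.

0.602 u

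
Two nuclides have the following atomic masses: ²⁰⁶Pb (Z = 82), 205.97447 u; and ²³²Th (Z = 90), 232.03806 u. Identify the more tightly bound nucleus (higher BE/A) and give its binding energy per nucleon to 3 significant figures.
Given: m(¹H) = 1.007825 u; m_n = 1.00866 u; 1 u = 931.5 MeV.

²⁰⁶Pb; 7.87 MeV/nucleon

²⁰⁶Pb: Σm = 82(1.007825) + 124(1.00866) = 207.715490 u; Δm = 1.741020 u; E_B = 1621.8 MeV; E_B/A = 7.873 MeV
²³²Th: Σm = 90(1.007825) + 142(1.00866) = 233.933970 u; Δm = 1.895910 u; E_B = 1766.0 MeV; E_B/A = 7.612 MeV
²⁰⁶Pb has the higher binding energy per nucleon, so it is the more tightly bound nucleus.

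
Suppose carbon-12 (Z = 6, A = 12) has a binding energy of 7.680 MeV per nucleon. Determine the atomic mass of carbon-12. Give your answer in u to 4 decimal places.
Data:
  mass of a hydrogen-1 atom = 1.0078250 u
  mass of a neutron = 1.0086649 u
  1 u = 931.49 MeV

12.0000 u

Total binding energy = 12 × 7.680 = 92.160 MeV
Mass defect = 92.160 MeV / (931.49 MeV/u) = 0.098938 u
Constituent mass = 6(1.0078250) + 6(1.0086649) = 12.0989394 u
Atomic mass = 12.0989394 − 0.098938 = 12.0000014 u ≈ 12.0000 u (to 4 decimal places)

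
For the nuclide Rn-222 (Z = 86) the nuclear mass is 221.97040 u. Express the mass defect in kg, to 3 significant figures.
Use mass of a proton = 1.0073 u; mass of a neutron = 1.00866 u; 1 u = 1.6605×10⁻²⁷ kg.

The nucleus contains 86 protons and 222 − 86 = 136 neutrons.
Total constituent mass: 86 × 1.0073 + 136 × 1.00866 = 223.80556 u
Δm = 223.80556 − 221.97040 = 1.83516 u
In SI units: 1.83516 u × 1.6605×10⁻²⁷ kg/u = 3.0473e-27 kg

3.05e-27 kg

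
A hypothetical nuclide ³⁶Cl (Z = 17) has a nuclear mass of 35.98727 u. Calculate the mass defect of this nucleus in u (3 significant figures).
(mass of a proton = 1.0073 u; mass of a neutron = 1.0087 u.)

Total constituent mass: 17 × 1.0073 + 19 × 1.0087 = 36.2894 u
The mass defect is 36.2894 − 35.98727 = 0.30213 u.

0.302 u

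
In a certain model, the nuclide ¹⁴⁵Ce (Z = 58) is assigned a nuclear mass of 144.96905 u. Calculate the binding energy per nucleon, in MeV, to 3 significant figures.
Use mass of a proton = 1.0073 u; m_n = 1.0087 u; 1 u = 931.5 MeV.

With 58 protons and 87 neutrons (A = 145):
Σm = 58·m_p + 87·m_n = 58.4234 + 87.7569 = 146.1803 u
The mass defect is 146.1803 − 144.96905 = 1.21125 u.
E_B = 1.21125 × 931.5 = 1128.28 MeV
BE/A = 1128.28 MeV / 145 = 7.781 MeV/nucleon

7.78 MeV/nucleon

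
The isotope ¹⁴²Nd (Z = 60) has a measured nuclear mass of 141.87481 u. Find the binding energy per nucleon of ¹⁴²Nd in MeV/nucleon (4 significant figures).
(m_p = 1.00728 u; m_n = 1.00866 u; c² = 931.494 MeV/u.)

The nucleus contains 60 protons and 142 − 60 = 82 neutrons.
Σm = 60·m_p + 82·m_n = 60.43680 + 82.71012 = 143.14692 u
Δm = 143.14692 − 141.87481 = 1.27211 u
E_B = 1.27211 × 931.494 = 1184.96 MeV
Dividing by A = 142 gives 8.345 MeV per nucleon.

8.345 MeV/nucleon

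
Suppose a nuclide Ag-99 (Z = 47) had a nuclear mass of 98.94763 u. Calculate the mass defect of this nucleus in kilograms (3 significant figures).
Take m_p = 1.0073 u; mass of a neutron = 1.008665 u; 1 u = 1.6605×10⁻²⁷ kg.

1.40e-27 kg

Total constituent mass: 47 × 1.0073 + 52 × 1.008665 = 99.793680 u
The mass defect is 99.793680 − 98.94763 = 0.846050 u.
In SI units: 0.846050 u × 1.6605×10⁻²⁷ kg/u = 1.4049e-27 kg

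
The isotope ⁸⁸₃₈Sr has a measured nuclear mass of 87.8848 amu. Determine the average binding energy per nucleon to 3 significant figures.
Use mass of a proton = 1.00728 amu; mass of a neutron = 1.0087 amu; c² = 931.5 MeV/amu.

8.75 MeV/nucleon

Total constituent mass: 38 × 1.00728 + 50 × 1.0087 = 88.71164 amu
Δm = 88.71164 − 87.8848 = 0.82684 amu
E_B = 0.82684 × 931.5 = 770.201 MeV
BE/A = 770.201 MeV / 88 = 8.752 MeV/nucleon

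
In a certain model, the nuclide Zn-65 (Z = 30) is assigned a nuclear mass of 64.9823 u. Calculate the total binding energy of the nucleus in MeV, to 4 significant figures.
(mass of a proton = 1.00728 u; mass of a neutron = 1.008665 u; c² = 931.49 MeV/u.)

The nucleus contains 30 protons and 65 − 30 = 35 neutrons.
Mass of separated nucleons = 30(1.00728) + 35(1.008665) = 30.21840 + 35.303275 = 65.521675 u
The mass defect is 65.521675 − 64.9823 = 0.539375 u.
Converting to energy: 0.539375 u × 931.49 MeV/u = 502.422 MeV

502.4 MeV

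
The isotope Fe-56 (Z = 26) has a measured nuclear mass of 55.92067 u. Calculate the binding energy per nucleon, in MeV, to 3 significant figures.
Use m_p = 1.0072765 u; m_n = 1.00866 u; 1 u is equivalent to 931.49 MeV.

With 26 protons and 30 neutrons (A = 56):
Total constituent mass: 26 × 1.0072765 + 30 × 1.00866 = 56.4489890 u
Δm = 56.4489890 − 55.92067 = 0.5283190 u
E_B = 0.5283190 × 931.49 = 492.124 MeV
Per nucleon: 492.124 / 56 = 8.788 MeV

8.79 MeV/nucleon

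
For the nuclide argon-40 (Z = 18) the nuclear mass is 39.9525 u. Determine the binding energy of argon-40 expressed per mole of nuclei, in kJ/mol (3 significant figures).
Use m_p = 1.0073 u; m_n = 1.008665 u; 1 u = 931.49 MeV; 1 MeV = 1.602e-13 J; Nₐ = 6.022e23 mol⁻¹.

3.32e+10 kJ/mol

Total constituent mass: 18 × 1.0073 + 22 × 1.008665 = 40.322030 u
Δm = 40.322030 − 39.9525 = 0.369530 u
Binding energy = Δm·c² = 0.369530 × 931.49 MeV/u = 344.213 MeV
Per nucleus in joules: 344.213 MeV × 1.602e-13 J/MeV = 5.5143e-11 J
Per mole: 5.5143e-11 J × 6.022e23 mol⁻¹ = 3.3207e+13 J/mol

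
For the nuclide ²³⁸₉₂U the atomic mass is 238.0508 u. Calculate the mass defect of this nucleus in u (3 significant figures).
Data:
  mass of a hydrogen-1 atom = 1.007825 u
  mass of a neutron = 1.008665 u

1.93 u

Mass of separated nucleons = 92(1.007825) + 146(1.008665) = 92.719900 + 147.265090 = 239.984990 u
The mass defect is 239.984990 − 238.0508 = 1.934190 u.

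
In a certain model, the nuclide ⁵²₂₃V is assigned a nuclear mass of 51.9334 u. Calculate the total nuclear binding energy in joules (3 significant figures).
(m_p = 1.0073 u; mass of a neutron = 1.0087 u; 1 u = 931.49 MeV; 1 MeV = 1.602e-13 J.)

7.26e-11 J

With 23 protons and 29 neutrons (A = 52):
Σm = 23·m_p + 29·m_n = 23.1679 + 29.2523 = 52.4202 u
Δm = 52.4202 − 51.9334 = 0.4868 u
Binding energy = Δm·c² = 0.4868 × 931.49 MeV/u = 453.449 MeV
In joules: 453.449 MeV × 1.602e-13 J/MeV = 7.2643e-11 J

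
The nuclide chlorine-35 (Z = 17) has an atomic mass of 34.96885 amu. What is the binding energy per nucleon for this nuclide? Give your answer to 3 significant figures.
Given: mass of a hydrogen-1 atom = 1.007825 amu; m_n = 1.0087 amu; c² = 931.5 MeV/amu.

8.54 MeV/nucleon

Mass of separated nucleons = 17(1.007825) + 18(1.0087) = 17.133025 + 18.1566 = 35.289625 amu
Δm = 35.289625 − 34.96885 = 0.320775 amu
Binding energy = Δm·c² = 0.320775 × 931.5 MeV/amu = 298.802 MeV
Per nucleon: 298.802 / 35 = 8.537 MeV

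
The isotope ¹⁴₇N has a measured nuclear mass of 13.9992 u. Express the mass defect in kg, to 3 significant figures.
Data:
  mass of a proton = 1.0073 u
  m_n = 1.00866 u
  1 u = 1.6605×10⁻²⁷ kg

With 7 protons and 7 neutrons (A = 14):
Mass of separated nucleons = 7(1.0073) + 7(1.00866) = 7.0511 + 7.06062 = 14.11172 u
Δm = 14.11172 − 13.9992 = 0.11252 u
In SI units: 0.11252 u × 1.6605×10⁻²⁷ kg/u = 1.8684e-28 kg

1.87e-28 kg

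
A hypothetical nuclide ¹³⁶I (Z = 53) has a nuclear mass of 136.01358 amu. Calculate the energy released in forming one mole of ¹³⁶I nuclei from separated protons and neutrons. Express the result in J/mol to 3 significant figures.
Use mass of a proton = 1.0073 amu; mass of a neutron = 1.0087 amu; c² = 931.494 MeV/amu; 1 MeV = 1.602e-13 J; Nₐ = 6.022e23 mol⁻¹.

9.84e+13 J/mol

Z = 53, so N = A − Z = 136 − 53 = 83.
Σm = 53·m_p + 83·m_n = 53.3869 + 83.7221 = 137.1090 amu
The mass defect is 137.1090 − 136.01358 = 1.09542 amu.
E_B = 1.09542 × 931.494 = 1020.38 MeV
Per nucleus in joules: 1020.38 MeV × 1.602e-13 J/MeV = 1.6346e-10 J
Per mole: 1.6346e-10 J × 6.022e23 mol⁻¹ = 9.8436e+13 J/mol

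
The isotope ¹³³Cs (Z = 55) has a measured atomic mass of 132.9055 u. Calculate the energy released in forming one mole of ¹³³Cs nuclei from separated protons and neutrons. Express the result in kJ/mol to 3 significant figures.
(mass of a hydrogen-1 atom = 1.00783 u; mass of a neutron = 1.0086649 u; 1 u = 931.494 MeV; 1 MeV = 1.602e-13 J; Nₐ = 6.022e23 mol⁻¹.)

1.08e+11 kJ/mol

Z = 55, so N = A − Z = 133 − 55 = 78.
Mass of separated nucleons = 55(1.00783) + 78(1.0086649) = 55.43065 + 78.6758622 = 134.1065122 u
Mass defect Δm = 134.1065122 − 132.9055 = 1.2010122 u
E_B = 1.2010122 × 931.494 = 1118.74 MeV
Per nucleus in joules: 1118.74 MeV × 1.602e-13 J/MeV = 1.7922e-10 J
Per mole: 1.7922e-10 J × 6.022e23 mol⁻¹ = 1.0793e+14 J/mol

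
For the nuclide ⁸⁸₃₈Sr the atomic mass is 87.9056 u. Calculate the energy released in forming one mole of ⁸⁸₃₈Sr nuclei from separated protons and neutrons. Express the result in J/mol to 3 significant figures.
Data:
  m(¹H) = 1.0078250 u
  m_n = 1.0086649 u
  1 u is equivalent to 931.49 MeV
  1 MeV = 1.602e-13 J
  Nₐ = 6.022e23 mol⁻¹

7.41e+13 J/mol

With 38 protons and 50 neutrons (A = 88):
Mass of separated nucleons = 38(1.0078250) + 50(1.0086649) = 38.2973500 + 50.4332450 = 88.7305950 u
The mass defect is 88.7305950 − 87.9056 = 0.8249950 u.
Converting to energy: 0.8249950 u × 931.49 MeV/u = 768.475 MeV
Per nucleus in joules: 768.475 MeV × 1.602e-13 J/MeV = 1.2311e-10 J
Per mole: 1.2311e-10 J × 6.022e23 mol⁻¹ = 7.4137e+13 J/mol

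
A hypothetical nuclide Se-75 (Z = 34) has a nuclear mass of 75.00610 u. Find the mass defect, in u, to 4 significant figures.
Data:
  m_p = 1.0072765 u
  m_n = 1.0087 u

0.5980 u

Total constituent mass: 34 × 1.0072765 + 41 × 1.0087 = 75.6041010 u
The mass defect is 75.6041010 − 75.00610 = 0.5980010 u.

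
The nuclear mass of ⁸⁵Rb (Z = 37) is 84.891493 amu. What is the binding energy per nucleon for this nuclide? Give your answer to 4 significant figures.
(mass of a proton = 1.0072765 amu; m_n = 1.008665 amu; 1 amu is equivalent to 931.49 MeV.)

The nucleus contains 37 protons and 85 − 37 = 48 neutrons.
Mass of separated nucleons = 37(1.0072765) + 48(1.008665) = 37.2692305 + 48.415920 = 85.6851505 amu
Mass defect Δm = 85.6851505 − 84.891493 = 0.7936575 amu
Binding energy = Δm·c² = 0.7936575 × 931.49 MeV/amu = 739.284 MeV
BE/A = 739.284 MeV / 85 = 8.697 MeV/nucleon

8.697 MeV/nucleon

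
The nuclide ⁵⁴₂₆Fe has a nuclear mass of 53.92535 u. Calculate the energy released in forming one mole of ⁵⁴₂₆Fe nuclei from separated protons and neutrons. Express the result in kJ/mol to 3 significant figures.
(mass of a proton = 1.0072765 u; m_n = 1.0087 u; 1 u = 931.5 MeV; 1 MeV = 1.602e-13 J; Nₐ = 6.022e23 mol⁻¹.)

4.56e+10 kJ/mol

With 26 protons and 28 neutrons (A = 54):
Σm = 26·m_p + 28·m_n = 26.1891890 + 28.2436 = 54.4327890 u
The mass defect is 54.4327890 − 53.92535 = 0.5074390 u.
Converting to energy: 0.5074390 u × 931.5 MeV/u = 472.679 MeV
Per nucleus in joules: 472.679 MeV × 1.602e-13 J/MeV = 7.5723e-11 J
Per mole: 7.5723e-11 J × 6.022e23 mol⁻¹ = 4.5600e+13 J/mol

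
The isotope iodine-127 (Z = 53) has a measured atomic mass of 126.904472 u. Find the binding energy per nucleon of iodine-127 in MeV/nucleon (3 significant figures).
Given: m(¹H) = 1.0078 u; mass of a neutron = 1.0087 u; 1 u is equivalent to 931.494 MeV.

8.45 MeV/nucleon

With 53 protons and 74 neutrons (A = 127):
Σm = 53·m(¹H) + 74·m_n = 53.4134 + 74.6438 = 128.0572 u
Mass defect Δm = 128.0572 − 126.904472 = 1.152728 u
E_B = 1.152728 × 931.494 = 1073.76 MeV
Dividing by A = 127 gives 8.4548 MeV per nucleon.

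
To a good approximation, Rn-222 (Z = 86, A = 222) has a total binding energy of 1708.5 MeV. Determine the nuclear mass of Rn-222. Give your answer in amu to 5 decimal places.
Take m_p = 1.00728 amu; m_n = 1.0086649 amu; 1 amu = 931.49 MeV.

221.97035 amu

Mass defect = 1708.5 MeV / (931.49 MeV/amu) = 1.8341582 amu
Constituent mass = 86(1.00728) + 136(1.0086649) = 223.8045064 amu
Nuclear mass = 223.8045064 − 1.8341582 = 221.9703482 amu ≈ 221.97035 amu (to 5 decimal places)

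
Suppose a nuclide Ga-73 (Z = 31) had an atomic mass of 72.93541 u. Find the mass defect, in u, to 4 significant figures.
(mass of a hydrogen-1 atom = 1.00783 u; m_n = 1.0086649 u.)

0.6712 u

With 31 protons and 42 neutrons (A = 73):
Total constituent mass: 31 × 1.00783 + 42 × 1.0086649 = 73.6066558 u
Δm = 73.6066558 − 72.93541 = 0.6712458 u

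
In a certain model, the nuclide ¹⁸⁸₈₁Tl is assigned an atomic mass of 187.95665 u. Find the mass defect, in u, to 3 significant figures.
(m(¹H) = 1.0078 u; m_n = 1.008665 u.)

1.60 u

Mass of separated nucleons = 81(1.0078) + 107(1.008665) = 81.6318 + 107.927155 = 189.558955 u
The mass defect is 189.558955 − 187.95665 = 1.602305 u.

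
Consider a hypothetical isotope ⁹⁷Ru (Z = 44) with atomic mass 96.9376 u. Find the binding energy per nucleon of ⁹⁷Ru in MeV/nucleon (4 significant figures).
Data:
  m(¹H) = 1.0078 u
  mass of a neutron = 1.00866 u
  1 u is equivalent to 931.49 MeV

8.303 MeV/nucleon

Mass of separated nucleons = 44(1.0078) + 53(1.00866) = 44.3432 + 53.45898 = 97.80218 u
Δm = 97.80218 − 96.9376 = 0.86458 u
Binding energy = Δm·c² = 0.86458 × 931.49 MeV/u = 805.348 MeV
Per nucleon: 805.348 / 97 = 8.303 MeV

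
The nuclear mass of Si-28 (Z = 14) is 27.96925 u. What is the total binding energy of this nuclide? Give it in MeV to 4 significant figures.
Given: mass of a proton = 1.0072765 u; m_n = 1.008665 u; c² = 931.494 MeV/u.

With 14 protons and 14 neutrons (A = 28):
Mass of separated nucleons = 14(1.0072765) + 14(1.008665) = 14.1018710 + 14.121310 = 28.2231810 u
Δm = 28.2231810 − 27.96925 = 0.2539310 u
E_B = 0.2539310 × 931.494 = 236.535 MeV

236.5 MeV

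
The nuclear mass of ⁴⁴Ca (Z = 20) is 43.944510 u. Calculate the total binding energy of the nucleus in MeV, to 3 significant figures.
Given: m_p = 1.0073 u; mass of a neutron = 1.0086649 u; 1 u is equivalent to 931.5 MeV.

With 20 protons and 24 neutrons (A = 44):
Σm = 20·m_p + 24·m_n = 20.1460 + 24.2079576 = 44.3539576 u
The mass defect is 44.3539576 − 43.944510 = 0.4094476 u.
E_B = 0.4094476 × 931.5 = 381.400 MeV

381 MeV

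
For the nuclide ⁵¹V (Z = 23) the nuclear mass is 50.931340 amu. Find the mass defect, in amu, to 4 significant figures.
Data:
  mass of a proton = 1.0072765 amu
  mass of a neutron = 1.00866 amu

0.4785 amu

Mass of separated nucleons = 23(1.0072765) + 28(1.00866) = 23.1673595 + 28.24248 = 51.4098395 amu
Δm = 51.4098395 − 50.931340 = 0.4784995 amu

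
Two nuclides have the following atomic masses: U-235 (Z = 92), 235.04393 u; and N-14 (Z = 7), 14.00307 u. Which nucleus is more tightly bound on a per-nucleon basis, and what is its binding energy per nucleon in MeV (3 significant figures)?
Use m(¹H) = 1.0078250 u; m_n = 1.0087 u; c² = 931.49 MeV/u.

U-235; 7.61 MeV/nucleon

U-235: Σm = 92(1.0078250) + 143(1.0087) = 236.9640000 u; Δm = 1.9200700 u; E_B = 1788.5 MeV; E_B/A = 7.611 MeV
N-14: Σm = 7(1.0078250) + 7(1.0087) = 14.1156750 u; Δm = 0.1126050 u; E_B = 104.89 MeV; E_B/A = 7.492 MeV
U-235 has the higher binding energy per nucleon, so it is the more tightly bound nucleus.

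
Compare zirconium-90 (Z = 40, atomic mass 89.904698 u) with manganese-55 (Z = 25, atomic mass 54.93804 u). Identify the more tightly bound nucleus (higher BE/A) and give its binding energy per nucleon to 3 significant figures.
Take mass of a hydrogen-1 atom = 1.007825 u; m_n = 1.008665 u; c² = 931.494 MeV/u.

manganese-55; 8.77 MeV/nucleon

zirconium-90: Σm = 40(1.007825) + 50(1.008665) = 90.746250 u; Δm = 0.841552 u; E_B = 783.90 MeV; E_B/A = 8.710 MeV
manganese-55: Σm = 25(1.007825) + 30(1.008665) = 55.455575 u; Δm = 0.517535 u; E_B = 482.08 MeV; E_B/A = 8.765 MeV
manganese-55 has the higher binding energy per nucleon, so it is the more tightly bound nucleus.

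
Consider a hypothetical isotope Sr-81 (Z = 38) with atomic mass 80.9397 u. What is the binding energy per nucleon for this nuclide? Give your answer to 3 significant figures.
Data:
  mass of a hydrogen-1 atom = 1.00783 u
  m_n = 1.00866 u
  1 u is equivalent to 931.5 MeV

8.40 MeV/nucleon

Z = 38, so N = A − Z = 81 − 38 = 43.
Σm = 38·m(¹H) + 43·m_n = 38.29754 + 43.37238 = 81.66992 u
The mass defect is 81.66992 − 80.9397 = 0.73022 u.
Converting to energy: 0.73022 u × 931.5 MeV/u = 680.200 MeV
Per nucleon: 680.200 / 81 = 8.398 MeV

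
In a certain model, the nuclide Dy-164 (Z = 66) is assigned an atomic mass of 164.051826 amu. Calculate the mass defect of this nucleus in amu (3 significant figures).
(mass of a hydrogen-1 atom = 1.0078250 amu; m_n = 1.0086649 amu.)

1.31 amu

The nucleus contains 66 protons and 164 − 66 = 98 neutrons.
Mass of separated nucleons = 66(1.0078250) + 98(1.0086649) = 66.5164500 + 98.8491602 = 165.3656102 amu
The mass defect is 165.3656102 − 164.051826 = 1.3137842 amu.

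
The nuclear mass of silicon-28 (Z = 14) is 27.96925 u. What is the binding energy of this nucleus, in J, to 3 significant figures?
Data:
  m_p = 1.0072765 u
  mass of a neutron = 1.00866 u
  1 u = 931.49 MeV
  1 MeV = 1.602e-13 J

Total constituent mass: 14 × 1.0072765 + 14 × 1.00866 = 28.2231110 u
Δm = 28.2231110 − 27.96925 = 0.2538610 u
Converting to energy: 0.2538610 u × 931.49 MeV/u = 236.469 MeV
In joules: 236.469 MeV × 1.602e-13 J/MeV = 3.7882e-11 J

3.79e-11 J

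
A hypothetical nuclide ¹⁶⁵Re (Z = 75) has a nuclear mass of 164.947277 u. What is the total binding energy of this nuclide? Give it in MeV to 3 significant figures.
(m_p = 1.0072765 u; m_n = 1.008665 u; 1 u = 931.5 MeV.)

The nucleus contains 75 protons and 165 − 75 = 90 neutrons.
Total constituent mass: 75 × 1.0072765 + 90 × 1.008665 = 166.3255875 u
The mass defect is 166.3255875 − 164.947277 = 1.3783105 u.
Binding energy = Δm·c² = 1.3783105 × 931.5 MeV/u = 1283.90 MeV

1280 MeV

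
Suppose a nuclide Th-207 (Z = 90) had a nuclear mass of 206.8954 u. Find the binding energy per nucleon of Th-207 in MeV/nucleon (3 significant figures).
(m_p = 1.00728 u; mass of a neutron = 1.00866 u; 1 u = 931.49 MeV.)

7.98 MeV/nucleon

Z = 90, so N = A − Z = 207 − 90 = 117.
Mass of separated nucleons = 90(1.00728) + 117(1.00866) = 90.65520 + 118.01322 = 208.66842 u
Δm = 208.66842 − 206.8954 = 1.77302 u
E_B = 1.77302 × 931.49 = 1651.55 MeV
Dividing by A = 207 gives 7.979 MeV per nucleon.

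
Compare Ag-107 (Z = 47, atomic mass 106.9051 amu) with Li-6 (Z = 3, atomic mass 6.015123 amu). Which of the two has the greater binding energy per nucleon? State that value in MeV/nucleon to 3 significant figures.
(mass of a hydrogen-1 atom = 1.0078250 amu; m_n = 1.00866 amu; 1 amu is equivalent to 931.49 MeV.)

Ag-107: Σm = 47(1.0078250) + 60(1.00866) = 107.8873750 amu; Δm = 0.9822750 amu; E_B = 914.98 MeV; E_B/A = 8.551 MeV
Li-6: Σm = 3(1.0078250) + 3(1.00866) = 6.0494550 amu; Δm = 0.0343320 amu; E_B = 31.980 MeV; E_B/A = 5.330 MeV
Ag-107 has the higher binding energy per nucleon, so it is the more tightly bound nucleus.

Ag-107; 8.55 MeV/nucleon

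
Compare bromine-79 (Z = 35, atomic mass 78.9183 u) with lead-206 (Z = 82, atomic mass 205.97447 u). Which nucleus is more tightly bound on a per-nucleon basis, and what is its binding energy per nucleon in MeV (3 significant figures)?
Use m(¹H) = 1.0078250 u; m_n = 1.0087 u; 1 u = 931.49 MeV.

bromine-79; 8.71 MeV/nucleon

bromine-79: Σm = 35(1.0078250) + 44(1.0087) = 79.6566750 u; Δm = 0.7383750 u; E_B = 687.79 MeV; E_B/A = 8.706 MeV
lead-206: Σm = 82(1.0078250) + 124(1.0087) = 207.7204500 u; Δm = 1.7459800 u; E_B = 1626.363 MeV; E_B/A = 7.89497 MeV
bromine-79 has the higher binding energy per nucleon, so it is the more tightly bound nucleus.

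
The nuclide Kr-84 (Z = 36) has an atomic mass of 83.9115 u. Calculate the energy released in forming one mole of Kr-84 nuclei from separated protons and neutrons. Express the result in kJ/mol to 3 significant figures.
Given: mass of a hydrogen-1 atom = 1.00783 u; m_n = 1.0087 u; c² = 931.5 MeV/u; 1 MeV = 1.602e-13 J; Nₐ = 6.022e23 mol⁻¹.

Z = 36, so N = A − Z = 84 − 36 = 48.
Σm = 36·m(¹H) + 48·m_n = 36.28188 + 48.4176 = 84.69948 u
The mass defect is 84.69948 − 83.9115 = 0.78798 u.
Binding energy = Δm·c² = 0.78798 × 931.5 MeV/u = 734.003 MeV
Per nucleus in joules: 734.003 MeV × 1.602e-13 J/MeV = 1.1759e-10 J
Per mole: 1.1759e-10 J × 6.022e23 mol⁻¹ = 7.0813e+13 J/mol

7.08e+10 kJ/mol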